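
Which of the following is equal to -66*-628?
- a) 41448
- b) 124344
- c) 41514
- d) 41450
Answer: a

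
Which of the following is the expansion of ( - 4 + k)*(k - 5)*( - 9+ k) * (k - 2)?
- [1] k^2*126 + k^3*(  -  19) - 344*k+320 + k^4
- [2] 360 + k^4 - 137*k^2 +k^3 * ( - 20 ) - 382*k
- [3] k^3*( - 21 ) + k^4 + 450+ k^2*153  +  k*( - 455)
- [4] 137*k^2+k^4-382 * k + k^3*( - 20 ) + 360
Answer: 4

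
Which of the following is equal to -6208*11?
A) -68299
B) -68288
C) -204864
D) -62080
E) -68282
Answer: B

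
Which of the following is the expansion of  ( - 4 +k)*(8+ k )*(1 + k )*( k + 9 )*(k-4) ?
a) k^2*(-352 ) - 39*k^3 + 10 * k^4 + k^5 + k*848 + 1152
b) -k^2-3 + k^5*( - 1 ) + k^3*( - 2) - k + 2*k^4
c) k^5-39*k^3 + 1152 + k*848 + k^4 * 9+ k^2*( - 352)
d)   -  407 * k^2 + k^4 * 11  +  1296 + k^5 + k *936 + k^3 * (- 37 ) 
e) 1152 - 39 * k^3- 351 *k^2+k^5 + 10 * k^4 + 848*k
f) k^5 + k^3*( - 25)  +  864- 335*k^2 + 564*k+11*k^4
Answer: a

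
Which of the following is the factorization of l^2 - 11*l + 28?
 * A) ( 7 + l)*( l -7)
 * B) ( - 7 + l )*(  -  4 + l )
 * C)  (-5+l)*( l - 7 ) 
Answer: B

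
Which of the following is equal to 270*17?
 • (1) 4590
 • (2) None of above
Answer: 1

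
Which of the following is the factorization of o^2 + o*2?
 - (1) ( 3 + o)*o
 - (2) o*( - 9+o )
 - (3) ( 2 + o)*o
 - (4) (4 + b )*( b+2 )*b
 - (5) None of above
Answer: 3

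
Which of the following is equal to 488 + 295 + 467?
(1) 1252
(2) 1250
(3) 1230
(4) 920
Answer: 2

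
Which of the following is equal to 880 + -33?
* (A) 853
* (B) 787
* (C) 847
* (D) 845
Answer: C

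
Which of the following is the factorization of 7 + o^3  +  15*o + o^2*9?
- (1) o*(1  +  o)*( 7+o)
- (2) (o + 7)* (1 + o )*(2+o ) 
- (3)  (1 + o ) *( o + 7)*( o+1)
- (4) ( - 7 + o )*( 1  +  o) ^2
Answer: 3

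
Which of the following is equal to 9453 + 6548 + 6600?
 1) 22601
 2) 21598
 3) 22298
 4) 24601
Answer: 1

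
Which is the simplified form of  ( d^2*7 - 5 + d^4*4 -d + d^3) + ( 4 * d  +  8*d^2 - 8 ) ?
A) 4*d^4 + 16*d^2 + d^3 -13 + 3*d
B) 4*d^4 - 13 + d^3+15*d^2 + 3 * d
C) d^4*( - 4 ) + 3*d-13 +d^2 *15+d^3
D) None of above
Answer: B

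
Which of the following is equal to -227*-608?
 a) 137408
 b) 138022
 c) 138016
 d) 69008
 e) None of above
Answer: c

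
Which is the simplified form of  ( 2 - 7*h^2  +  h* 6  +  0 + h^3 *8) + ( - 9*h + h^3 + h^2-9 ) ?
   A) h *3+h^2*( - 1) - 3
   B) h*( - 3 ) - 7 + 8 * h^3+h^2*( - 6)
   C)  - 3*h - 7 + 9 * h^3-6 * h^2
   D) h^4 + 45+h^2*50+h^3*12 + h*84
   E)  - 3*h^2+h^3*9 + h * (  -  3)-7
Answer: C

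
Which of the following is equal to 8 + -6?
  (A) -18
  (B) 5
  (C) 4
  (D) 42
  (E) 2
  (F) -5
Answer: E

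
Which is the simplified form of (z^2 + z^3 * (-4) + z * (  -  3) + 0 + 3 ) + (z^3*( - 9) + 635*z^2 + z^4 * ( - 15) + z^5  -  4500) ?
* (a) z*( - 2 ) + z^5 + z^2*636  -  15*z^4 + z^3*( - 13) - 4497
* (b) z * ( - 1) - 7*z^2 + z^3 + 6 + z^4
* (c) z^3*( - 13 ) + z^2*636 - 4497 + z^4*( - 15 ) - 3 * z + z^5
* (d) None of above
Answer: c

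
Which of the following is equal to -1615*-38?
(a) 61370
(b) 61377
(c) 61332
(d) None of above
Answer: a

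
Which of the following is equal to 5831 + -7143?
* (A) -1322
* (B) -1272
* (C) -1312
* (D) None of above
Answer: C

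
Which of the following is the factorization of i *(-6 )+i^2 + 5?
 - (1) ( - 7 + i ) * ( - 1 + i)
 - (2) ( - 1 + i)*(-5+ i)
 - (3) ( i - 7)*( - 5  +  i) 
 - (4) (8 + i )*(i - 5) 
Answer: 2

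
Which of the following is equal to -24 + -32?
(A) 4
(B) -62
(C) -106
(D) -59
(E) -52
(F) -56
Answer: F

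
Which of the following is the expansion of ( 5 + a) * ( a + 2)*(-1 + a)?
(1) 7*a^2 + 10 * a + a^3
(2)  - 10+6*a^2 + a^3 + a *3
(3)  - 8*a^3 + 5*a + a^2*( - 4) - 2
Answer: 2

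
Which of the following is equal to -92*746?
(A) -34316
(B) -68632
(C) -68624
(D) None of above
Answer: B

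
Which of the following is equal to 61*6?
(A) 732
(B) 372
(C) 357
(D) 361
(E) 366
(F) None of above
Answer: E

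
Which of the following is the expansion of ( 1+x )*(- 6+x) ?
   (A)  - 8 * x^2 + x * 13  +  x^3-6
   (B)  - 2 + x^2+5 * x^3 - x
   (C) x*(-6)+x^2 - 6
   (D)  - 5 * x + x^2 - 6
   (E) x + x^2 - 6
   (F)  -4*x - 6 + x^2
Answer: D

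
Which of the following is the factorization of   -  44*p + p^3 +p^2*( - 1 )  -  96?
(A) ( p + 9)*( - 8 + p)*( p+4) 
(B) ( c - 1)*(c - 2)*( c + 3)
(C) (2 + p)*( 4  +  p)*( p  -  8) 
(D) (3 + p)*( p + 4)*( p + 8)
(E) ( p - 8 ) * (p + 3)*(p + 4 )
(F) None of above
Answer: E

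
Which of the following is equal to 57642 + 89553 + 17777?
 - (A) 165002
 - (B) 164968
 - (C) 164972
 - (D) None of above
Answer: C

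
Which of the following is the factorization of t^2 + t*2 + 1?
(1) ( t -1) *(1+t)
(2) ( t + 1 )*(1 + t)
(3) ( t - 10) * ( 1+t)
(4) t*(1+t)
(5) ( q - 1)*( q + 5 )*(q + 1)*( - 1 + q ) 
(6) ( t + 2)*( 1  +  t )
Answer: 2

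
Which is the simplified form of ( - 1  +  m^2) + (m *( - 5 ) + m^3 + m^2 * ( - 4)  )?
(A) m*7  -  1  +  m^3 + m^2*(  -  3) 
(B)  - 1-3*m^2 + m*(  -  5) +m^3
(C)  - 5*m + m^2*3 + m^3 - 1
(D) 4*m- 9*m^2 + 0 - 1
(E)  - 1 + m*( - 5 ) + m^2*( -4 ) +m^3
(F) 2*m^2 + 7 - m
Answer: B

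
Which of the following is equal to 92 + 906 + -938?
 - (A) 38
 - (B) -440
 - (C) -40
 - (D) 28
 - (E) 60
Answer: E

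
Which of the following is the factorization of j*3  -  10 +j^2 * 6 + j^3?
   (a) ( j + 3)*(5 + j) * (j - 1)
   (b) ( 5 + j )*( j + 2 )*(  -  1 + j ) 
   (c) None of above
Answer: b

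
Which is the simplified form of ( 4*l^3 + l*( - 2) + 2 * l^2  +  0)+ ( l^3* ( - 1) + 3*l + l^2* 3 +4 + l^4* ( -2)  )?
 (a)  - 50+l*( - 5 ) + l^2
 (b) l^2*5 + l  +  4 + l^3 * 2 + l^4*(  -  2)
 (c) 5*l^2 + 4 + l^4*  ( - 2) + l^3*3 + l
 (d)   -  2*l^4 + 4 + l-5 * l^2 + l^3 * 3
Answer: c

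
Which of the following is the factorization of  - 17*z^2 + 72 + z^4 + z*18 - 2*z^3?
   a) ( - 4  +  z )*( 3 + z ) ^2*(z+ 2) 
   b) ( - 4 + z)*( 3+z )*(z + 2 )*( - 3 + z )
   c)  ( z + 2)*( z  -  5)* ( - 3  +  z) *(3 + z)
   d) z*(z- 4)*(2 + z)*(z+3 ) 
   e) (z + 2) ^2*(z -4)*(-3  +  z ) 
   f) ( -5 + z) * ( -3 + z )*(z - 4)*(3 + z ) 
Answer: b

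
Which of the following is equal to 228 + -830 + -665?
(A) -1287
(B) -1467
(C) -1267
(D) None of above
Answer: C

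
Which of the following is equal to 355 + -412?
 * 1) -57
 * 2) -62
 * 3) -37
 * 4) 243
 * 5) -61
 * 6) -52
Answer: 1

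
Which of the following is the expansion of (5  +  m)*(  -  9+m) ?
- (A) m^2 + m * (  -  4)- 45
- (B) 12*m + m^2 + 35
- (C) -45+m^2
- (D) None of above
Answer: A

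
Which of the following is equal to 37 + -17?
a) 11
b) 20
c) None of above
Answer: b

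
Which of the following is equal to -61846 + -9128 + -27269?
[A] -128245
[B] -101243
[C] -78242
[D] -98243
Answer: D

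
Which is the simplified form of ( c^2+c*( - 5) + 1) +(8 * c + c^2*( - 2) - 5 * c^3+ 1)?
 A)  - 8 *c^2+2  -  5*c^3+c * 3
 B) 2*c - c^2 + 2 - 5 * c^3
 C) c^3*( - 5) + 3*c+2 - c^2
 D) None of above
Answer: C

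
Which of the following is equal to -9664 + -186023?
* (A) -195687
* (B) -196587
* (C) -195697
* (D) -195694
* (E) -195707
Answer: A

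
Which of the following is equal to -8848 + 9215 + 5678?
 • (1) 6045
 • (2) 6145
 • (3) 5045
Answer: 1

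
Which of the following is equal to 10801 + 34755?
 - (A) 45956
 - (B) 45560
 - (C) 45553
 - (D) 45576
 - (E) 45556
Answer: E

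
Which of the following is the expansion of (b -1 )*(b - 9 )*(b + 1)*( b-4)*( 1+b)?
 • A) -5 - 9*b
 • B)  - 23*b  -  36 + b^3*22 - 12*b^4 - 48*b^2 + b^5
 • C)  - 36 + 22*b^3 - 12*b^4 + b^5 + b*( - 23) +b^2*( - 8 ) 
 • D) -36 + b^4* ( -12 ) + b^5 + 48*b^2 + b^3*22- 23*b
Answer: D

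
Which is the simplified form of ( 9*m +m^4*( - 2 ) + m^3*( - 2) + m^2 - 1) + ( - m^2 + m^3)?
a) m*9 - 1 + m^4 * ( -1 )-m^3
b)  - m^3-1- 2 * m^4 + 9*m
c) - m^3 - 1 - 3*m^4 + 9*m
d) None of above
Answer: b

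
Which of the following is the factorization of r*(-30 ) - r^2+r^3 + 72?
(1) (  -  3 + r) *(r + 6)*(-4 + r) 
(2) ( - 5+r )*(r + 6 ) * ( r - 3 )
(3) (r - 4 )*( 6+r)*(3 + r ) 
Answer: 1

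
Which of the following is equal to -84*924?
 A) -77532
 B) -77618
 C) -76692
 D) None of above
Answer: D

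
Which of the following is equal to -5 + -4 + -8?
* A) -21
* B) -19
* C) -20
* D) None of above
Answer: D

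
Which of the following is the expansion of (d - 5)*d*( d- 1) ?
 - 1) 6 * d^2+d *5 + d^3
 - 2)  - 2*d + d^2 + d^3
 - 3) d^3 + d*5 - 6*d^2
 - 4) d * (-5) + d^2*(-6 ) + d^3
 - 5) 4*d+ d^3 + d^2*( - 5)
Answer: 3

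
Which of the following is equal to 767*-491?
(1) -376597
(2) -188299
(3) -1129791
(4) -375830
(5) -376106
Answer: 1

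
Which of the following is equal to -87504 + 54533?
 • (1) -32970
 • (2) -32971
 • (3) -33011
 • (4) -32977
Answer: 2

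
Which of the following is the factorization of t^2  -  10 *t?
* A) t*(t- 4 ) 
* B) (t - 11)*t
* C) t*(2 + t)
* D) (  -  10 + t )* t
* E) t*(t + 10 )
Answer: D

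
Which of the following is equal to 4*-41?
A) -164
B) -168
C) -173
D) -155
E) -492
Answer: A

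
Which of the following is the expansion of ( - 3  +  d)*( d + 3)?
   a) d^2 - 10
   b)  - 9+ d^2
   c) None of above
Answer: b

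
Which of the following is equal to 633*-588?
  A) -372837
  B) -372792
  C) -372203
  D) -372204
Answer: D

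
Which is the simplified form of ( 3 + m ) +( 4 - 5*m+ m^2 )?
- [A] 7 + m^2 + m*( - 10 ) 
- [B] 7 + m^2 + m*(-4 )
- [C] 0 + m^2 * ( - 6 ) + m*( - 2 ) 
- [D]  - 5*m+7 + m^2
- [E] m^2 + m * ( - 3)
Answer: B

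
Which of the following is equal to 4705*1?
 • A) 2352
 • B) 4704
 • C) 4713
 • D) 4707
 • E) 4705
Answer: E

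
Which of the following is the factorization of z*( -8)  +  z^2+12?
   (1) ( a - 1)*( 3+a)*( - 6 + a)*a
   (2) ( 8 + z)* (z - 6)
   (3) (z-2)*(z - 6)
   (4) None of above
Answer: 3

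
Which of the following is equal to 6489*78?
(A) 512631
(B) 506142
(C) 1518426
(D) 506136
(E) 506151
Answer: B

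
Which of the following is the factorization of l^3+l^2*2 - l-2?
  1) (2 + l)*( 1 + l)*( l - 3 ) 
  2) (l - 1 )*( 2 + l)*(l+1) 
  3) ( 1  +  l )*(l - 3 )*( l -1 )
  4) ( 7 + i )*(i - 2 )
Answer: 2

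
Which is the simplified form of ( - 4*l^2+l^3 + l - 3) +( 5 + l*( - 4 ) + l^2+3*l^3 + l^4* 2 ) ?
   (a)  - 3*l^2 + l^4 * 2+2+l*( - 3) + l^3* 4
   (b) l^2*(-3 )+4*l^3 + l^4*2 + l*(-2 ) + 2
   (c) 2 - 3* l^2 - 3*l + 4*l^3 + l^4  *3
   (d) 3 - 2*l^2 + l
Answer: a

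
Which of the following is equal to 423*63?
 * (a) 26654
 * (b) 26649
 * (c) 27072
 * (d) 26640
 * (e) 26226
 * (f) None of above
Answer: b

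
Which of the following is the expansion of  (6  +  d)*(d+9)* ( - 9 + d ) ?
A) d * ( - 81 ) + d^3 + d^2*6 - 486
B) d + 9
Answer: A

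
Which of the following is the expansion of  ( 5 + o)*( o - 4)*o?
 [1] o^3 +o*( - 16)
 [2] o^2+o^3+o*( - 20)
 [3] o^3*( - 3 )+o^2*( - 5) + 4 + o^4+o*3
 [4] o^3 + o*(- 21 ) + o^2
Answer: 2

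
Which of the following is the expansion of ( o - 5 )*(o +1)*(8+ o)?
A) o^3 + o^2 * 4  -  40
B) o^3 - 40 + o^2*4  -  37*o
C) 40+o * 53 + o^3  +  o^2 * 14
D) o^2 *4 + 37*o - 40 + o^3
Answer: B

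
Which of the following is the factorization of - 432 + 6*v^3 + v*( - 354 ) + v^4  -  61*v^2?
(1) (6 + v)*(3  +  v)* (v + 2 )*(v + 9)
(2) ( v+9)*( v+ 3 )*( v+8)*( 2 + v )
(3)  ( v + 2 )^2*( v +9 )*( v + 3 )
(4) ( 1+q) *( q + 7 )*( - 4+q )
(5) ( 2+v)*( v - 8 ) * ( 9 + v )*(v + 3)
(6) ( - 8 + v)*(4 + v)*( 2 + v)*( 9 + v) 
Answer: 5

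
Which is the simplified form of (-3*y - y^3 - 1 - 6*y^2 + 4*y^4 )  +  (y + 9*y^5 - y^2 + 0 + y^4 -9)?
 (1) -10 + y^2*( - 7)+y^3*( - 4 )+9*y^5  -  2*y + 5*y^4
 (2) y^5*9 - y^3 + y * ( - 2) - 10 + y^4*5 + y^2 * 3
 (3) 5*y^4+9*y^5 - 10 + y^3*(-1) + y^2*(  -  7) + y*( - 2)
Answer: 3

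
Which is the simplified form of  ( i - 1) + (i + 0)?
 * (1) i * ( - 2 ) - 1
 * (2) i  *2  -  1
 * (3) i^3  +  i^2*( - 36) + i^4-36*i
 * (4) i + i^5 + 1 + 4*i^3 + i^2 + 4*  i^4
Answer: 2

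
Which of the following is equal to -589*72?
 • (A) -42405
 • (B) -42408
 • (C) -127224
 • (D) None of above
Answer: B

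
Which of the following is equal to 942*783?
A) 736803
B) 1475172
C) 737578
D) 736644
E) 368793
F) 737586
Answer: F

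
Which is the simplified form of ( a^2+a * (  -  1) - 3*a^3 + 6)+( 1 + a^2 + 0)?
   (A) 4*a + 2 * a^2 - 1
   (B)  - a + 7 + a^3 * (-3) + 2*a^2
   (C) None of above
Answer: B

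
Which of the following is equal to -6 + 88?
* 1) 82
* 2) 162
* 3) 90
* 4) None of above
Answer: 1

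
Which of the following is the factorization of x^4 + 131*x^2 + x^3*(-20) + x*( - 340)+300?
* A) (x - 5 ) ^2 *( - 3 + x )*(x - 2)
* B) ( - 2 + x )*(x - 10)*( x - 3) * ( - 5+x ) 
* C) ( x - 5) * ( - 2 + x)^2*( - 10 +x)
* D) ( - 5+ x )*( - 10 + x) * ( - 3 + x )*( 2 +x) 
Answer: B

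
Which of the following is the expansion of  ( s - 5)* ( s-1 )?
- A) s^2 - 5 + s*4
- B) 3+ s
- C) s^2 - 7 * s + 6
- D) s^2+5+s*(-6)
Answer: D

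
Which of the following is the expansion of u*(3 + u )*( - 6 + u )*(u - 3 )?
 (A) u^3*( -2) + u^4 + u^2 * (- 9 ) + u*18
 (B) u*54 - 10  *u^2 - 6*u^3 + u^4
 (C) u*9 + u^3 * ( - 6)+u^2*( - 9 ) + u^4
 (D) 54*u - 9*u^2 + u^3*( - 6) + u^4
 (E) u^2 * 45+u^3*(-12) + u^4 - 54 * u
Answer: D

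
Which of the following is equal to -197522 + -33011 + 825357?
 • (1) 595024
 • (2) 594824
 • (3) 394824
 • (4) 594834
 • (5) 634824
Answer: 2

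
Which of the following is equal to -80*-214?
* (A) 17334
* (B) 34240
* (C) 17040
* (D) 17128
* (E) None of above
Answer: E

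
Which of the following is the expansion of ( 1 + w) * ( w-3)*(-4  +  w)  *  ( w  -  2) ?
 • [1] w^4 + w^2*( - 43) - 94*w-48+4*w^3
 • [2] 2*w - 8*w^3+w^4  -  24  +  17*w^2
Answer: 2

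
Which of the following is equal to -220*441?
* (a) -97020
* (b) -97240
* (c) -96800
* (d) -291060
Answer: a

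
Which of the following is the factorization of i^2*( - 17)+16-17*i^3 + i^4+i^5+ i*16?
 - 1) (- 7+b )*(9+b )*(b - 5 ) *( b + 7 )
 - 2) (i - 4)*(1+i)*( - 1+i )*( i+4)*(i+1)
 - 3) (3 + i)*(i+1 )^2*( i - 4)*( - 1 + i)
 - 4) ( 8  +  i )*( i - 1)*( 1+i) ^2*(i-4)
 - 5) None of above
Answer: 2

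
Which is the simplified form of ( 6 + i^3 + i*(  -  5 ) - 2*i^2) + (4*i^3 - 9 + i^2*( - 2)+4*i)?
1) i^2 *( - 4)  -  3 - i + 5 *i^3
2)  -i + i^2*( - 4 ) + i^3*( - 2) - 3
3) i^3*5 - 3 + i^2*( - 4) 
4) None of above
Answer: 1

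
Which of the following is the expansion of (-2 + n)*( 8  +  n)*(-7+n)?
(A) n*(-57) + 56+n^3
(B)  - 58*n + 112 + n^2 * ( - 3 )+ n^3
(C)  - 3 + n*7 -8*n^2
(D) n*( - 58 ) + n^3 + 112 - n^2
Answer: D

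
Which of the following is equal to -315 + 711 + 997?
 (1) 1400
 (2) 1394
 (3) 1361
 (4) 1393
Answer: 4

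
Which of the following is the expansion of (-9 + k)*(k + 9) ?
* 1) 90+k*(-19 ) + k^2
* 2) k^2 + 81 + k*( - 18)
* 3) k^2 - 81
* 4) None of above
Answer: 3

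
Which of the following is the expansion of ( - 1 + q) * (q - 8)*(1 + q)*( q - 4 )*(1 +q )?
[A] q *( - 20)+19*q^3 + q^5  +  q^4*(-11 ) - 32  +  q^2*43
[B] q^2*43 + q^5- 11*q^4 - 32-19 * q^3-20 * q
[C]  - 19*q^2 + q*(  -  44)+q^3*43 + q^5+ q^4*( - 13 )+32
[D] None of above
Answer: A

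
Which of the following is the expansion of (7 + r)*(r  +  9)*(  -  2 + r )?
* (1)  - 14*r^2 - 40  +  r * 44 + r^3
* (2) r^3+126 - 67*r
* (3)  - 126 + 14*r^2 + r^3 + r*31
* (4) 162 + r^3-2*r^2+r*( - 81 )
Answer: 3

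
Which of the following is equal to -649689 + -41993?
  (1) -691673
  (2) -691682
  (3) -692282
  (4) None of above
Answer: 2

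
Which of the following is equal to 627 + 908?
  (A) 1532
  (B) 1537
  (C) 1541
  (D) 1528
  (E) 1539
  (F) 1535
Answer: F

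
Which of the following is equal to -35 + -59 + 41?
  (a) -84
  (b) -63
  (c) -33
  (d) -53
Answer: d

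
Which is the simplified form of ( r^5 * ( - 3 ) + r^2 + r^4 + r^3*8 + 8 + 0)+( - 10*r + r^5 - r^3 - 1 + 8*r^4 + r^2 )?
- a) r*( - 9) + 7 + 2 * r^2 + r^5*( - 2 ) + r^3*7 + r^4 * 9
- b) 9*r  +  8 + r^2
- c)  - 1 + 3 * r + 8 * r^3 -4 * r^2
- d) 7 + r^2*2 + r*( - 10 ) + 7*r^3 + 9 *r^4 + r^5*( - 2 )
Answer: d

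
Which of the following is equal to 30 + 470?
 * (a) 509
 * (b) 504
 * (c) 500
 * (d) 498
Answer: c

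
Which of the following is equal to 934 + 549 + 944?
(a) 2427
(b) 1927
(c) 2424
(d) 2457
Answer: a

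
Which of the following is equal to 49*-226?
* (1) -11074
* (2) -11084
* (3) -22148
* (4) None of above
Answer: 1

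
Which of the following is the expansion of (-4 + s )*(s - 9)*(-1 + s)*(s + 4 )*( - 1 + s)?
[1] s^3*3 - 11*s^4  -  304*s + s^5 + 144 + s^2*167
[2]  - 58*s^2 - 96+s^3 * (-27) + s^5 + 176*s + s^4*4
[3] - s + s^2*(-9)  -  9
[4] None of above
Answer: 1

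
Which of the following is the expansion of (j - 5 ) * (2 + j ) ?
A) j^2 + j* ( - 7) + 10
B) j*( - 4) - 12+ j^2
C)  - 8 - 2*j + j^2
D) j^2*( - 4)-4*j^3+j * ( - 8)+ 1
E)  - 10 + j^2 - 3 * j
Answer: E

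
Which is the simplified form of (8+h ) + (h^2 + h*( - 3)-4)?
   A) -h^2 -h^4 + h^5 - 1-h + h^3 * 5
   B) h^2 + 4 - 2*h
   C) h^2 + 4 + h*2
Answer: B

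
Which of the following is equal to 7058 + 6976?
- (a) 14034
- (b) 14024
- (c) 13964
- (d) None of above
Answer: a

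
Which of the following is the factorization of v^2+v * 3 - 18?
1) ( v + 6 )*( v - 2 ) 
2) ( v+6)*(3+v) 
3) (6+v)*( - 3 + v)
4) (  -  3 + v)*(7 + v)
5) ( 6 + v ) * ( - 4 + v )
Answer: 3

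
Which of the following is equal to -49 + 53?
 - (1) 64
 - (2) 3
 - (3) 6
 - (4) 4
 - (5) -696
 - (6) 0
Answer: 4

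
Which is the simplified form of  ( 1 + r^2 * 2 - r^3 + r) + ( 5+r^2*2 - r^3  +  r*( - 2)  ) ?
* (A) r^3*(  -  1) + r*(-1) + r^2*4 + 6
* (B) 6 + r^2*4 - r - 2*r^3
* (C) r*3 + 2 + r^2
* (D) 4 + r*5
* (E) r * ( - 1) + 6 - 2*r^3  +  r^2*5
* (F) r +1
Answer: B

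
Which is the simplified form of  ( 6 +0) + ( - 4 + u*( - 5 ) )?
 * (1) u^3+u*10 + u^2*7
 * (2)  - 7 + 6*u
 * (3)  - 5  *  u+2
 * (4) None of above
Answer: 3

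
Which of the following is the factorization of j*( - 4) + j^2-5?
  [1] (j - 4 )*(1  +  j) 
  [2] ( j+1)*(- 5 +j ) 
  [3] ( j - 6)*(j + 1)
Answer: 2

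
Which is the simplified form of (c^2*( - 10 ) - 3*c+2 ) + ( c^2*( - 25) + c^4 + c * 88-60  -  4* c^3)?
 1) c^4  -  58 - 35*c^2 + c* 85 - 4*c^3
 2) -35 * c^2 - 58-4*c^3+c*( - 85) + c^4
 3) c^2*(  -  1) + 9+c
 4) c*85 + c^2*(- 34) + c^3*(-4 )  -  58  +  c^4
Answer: 1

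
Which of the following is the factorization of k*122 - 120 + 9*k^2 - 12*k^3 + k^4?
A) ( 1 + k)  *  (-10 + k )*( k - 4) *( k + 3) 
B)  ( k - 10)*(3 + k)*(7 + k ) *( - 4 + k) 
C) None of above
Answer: C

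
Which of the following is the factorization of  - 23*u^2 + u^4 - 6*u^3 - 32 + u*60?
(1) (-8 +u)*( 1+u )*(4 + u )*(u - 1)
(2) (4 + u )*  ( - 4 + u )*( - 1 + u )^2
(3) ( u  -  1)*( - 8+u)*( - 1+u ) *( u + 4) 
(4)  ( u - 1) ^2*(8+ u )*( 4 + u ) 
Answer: 3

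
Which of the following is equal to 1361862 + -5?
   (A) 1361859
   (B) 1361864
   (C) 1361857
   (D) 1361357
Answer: C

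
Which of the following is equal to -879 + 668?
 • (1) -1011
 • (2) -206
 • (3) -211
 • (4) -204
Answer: 3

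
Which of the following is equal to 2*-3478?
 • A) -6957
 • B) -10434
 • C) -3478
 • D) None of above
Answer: D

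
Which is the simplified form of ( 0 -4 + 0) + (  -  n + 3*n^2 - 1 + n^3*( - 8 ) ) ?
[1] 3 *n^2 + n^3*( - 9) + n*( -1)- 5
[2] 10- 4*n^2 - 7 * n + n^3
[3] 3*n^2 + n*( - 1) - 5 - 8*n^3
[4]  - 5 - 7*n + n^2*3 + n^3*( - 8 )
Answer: 3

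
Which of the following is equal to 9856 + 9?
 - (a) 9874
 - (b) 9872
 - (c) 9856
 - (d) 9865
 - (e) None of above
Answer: d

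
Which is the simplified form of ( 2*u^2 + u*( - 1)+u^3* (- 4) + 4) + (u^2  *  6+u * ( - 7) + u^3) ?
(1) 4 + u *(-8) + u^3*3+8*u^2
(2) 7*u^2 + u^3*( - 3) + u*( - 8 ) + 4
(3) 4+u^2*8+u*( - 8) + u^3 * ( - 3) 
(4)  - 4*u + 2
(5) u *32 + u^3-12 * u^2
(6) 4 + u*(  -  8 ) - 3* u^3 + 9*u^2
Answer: 3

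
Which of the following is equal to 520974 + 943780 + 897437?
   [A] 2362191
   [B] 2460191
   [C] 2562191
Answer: A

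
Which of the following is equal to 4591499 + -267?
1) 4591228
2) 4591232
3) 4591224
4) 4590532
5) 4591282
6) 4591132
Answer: 2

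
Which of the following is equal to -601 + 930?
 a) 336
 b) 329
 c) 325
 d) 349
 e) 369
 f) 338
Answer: b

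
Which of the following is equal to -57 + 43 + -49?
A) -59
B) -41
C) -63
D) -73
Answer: C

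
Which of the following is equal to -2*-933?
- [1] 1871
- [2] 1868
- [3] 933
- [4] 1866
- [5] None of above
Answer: 4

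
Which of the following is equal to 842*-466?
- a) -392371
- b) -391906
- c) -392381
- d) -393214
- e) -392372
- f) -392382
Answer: e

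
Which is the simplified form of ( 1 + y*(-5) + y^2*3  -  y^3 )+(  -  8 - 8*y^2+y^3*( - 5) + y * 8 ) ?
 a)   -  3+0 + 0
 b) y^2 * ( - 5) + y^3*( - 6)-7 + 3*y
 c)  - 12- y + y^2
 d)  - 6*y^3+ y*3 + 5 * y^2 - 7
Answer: b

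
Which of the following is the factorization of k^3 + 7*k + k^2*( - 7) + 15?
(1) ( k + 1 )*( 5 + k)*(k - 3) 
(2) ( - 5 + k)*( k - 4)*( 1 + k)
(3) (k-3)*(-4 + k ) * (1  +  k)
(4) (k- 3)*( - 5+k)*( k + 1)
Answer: 4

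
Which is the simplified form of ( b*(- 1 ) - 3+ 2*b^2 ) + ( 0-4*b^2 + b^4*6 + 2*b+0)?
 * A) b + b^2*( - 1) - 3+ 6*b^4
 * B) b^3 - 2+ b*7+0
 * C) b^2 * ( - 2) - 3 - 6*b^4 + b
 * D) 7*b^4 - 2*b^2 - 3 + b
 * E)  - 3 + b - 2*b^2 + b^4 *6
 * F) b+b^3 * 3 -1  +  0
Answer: E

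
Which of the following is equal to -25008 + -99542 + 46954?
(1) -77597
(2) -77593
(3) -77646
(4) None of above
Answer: 4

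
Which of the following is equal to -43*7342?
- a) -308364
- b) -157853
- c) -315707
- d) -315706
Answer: d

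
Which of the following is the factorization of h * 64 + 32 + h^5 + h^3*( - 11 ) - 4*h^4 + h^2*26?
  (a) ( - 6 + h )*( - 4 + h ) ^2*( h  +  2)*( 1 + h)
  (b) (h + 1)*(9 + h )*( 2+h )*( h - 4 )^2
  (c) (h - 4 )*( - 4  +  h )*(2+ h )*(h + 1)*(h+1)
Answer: c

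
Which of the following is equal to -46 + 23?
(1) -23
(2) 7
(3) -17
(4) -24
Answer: 1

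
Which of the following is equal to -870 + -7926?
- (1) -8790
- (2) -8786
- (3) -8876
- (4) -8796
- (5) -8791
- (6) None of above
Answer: 4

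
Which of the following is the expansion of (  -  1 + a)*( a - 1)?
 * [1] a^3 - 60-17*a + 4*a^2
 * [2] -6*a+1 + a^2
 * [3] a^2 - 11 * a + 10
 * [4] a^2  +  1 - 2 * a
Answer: 4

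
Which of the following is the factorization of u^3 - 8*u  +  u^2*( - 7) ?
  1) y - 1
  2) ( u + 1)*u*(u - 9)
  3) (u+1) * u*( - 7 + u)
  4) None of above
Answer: 4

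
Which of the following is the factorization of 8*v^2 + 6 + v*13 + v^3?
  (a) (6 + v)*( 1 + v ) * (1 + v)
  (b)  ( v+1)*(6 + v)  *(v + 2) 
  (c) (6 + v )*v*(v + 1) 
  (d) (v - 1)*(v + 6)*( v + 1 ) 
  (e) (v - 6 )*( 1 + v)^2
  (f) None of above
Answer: a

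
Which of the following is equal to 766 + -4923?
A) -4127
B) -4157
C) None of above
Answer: B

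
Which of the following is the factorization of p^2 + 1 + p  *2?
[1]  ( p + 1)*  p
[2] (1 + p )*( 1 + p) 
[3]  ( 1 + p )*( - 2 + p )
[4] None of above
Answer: 2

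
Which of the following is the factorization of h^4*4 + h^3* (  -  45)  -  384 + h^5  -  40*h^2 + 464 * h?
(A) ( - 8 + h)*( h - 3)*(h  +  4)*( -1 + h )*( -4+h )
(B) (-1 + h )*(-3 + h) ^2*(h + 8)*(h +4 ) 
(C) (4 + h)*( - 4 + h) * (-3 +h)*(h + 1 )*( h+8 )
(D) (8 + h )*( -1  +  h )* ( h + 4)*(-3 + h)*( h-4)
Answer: D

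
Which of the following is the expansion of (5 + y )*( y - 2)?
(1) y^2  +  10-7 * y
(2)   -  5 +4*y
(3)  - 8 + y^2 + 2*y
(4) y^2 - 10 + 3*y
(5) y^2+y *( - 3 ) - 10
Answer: 4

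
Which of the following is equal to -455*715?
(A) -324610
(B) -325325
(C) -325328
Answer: B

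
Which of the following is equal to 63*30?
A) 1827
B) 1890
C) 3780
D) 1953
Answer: B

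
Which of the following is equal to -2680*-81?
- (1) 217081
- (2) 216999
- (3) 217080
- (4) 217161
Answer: 3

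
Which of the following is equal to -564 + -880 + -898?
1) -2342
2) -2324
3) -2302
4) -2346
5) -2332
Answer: 1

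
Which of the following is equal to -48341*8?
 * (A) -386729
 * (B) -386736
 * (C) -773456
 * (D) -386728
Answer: D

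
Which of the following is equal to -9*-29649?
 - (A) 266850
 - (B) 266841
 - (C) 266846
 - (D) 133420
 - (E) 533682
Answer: B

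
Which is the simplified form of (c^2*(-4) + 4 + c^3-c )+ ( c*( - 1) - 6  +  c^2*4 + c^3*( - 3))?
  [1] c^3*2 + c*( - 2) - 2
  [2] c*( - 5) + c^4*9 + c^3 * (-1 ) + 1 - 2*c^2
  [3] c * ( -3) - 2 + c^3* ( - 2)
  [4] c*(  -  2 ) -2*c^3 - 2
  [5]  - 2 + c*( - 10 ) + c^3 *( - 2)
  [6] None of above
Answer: 4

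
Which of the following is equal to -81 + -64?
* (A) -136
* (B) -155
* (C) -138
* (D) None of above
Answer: D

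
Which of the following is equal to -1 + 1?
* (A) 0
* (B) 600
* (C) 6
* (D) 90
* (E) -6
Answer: A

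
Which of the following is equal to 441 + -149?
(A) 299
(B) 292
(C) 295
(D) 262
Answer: B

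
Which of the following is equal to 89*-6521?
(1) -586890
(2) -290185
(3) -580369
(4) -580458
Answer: 3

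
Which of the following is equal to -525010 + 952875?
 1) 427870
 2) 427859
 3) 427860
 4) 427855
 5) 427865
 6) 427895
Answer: 5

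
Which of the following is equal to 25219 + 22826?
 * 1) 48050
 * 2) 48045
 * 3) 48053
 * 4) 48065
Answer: 2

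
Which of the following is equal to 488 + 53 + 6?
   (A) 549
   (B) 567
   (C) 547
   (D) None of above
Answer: C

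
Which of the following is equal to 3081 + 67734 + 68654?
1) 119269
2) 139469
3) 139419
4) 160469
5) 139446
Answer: 2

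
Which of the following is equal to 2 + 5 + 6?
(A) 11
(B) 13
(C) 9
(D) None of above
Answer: B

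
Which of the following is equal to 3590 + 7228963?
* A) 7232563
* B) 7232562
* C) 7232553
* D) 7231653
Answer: C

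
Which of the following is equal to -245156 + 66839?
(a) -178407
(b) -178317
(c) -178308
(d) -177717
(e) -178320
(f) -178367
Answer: b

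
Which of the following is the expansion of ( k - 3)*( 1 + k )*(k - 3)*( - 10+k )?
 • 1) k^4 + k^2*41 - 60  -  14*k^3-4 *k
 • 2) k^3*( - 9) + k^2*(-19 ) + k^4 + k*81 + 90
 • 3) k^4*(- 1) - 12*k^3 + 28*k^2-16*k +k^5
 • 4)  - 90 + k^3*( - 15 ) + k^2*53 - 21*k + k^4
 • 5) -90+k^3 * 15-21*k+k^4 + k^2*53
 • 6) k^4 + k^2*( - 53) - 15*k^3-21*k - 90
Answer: 4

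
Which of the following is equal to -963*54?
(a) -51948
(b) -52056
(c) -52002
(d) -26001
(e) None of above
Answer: c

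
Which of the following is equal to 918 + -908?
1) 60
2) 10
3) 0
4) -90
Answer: 2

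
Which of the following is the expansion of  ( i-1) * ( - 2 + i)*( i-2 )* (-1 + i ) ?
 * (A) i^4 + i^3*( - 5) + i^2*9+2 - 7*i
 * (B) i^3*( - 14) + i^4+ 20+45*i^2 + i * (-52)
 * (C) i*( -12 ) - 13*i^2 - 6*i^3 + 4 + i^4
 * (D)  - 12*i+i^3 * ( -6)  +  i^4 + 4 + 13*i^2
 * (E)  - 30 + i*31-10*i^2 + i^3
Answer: D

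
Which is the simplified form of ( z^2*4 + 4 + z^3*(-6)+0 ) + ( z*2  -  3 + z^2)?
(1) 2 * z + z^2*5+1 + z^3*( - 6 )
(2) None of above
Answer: 1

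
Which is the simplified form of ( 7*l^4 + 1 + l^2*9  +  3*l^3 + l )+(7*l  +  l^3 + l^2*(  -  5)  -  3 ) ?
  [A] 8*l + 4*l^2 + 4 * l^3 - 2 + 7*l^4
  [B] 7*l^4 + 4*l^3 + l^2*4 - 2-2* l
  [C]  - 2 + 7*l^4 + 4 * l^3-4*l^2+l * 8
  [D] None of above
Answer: A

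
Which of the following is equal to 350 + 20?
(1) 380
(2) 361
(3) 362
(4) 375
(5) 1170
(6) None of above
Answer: 6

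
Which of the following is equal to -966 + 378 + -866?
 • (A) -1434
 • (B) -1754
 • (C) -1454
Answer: C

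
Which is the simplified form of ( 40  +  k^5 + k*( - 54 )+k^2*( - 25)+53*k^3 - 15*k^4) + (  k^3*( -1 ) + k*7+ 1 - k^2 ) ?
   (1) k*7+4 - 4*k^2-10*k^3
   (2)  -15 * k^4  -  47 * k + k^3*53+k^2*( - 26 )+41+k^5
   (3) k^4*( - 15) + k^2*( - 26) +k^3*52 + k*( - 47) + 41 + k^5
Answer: 3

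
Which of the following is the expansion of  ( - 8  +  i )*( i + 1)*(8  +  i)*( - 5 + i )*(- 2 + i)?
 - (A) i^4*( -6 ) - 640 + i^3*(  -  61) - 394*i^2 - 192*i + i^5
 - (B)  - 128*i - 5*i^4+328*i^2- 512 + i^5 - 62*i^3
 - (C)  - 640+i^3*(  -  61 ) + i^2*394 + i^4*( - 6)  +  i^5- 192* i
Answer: C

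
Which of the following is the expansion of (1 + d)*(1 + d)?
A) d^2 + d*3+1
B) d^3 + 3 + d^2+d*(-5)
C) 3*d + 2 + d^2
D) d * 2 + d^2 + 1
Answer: D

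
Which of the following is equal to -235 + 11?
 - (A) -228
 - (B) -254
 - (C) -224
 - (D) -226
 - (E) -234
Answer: C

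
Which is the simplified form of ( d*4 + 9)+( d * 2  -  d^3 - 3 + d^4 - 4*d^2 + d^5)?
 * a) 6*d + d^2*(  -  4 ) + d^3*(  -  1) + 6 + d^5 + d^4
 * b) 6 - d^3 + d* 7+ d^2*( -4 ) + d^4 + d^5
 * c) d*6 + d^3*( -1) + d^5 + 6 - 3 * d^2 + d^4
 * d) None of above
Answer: a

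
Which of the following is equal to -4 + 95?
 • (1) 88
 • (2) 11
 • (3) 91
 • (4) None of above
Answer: 3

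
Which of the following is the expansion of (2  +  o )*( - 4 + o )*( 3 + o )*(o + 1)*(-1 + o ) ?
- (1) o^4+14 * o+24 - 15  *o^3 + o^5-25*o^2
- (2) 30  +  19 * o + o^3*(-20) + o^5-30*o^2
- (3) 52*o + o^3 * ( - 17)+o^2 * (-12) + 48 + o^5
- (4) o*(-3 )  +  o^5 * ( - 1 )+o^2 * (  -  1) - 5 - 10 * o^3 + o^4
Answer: 1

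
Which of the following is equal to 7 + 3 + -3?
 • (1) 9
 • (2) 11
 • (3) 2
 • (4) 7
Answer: 4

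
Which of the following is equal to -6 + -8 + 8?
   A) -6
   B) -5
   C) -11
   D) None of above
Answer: A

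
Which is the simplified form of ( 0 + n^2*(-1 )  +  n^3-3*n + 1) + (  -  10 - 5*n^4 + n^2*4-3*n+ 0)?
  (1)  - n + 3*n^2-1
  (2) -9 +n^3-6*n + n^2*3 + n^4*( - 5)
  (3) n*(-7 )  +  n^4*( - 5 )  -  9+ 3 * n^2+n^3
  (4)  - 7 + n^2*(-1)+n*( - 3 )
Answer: 2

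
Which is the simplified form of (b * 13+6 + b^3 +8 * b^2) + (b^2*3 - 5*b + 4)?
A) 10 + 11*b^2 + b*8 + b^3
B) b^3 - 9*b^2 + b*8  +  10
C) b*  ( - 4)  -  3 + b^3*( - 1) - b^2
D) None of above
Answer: A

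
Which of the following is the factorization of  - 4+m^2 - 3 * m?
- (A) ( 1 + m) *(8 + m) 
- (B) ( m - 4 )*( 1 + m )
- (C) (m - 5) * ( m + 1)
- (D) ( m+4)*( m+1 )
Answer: B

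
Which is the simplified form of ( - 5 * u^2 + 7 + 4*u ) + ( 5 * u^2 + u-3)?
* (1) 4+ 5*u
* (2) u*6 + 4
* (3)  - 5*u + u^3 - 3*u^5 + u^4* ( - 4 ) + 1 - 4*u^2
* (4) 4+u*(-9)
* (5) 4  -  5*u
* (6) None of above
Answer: 1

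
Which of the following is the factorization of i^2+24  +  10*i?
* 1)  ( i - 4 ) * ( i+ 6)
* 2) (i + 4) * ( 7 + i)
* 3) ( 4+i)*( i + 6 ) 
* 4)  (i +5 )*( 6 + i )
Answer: 3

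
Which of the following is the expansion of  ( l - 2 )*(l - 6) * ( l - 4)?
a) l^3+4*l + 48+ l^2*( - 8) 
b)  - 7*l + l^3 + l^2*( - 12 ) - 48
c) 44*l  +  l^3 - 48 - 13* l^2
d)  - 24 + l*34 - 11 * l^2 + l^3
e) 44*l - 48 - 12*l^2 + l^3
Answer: e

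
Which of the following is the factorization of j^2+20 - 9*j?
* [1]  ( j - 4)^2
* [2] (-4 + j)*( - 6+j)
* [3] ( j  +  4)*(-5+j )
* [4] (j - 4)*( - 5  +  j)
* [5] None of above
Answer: 4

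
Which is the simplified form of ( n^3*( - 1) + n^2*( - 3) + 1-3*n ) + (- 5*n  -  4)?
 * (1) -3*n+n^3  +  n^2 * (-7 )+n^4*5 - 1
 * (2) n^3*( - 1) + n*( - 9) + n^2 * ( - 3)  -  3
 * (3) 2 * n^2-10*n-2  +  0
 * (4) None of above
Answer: 4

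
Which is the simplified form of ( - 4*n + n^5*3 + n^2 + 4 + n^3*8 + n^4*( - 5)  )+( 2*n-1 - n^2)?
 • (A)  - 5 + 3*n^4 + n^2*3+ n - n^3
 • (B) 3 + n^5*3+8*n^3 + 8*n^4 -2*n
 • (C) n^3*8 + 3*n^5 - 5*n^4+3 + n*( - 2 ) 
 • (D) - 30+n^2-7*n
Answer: C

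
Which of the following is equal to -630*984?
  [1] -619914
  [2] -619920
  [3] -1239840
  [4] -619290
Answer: 2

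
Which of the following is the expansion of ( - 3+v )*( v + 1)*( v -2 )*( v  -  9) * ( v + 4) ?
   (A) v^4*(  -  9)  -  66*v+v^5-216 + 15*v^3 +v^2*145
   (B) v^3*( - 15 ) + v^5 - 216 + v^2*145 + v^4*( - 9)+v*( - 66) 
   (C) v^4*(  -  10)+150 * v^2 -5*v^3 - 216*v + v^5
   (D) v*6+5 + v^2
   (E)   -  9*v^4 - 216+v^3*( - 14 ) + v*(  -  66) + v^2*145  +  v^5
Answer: B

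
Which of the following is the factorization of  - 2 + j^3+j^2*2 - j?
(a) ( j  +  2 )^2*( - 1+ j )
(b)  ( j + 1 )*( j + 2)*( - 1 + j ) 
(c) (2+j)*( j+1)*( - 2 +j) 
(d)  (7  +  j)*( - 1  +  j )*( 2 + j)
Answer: b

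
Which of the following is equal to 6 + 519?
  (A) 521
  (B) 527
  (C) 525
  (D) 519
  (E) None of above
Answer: C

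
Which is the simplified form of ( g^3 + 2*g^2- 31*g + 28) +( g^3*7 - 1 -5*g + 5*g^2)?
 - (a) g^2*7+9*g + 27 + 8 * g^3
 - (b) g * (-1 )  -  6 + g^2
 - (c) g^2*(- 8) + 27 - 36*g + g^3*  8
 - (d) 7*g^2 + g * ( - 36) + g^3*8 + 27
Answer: d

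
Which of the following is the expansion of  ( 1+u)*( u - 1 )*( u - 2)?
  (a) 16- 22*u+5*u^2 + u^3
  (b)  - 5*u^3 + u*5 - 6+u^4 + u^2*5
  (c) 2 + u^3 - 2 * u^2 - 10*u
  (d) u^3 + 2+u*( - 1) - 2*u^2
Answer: d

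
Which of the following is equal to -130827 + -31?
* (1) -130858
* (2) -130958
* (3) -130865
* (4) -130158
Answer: 1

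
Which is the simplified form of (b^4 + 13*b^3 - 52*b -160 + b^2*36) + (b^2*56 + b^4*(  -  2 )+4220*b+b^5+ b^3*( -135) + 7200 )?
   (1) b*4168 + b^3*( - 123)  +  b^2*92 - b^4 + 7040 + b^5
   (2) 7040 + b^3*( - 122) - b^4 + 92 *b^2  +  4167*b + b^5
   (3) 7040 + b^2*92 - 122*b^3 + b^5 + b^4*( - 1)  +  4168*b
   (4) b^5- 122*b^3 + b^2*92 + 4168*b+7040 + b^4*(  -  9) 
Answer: 3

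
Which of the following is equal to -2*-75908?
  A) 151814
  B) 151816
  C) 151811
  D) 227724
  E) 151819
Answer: B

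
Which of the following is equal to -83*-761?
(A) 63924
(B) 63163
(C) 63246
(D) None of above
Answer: B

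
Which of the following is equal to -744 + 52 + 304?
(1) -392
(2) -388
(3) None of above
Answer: 2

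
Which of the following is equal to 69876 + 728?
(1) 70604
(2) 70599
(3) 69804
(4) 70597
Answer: 1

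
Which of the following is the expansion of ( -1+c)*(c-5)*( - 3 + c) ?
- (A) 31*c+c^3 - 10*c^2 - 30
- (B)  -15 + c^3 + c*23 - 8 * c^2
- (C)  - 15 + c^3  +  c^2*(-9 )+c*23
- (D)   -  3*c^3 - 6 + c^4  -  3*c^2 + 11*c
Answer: C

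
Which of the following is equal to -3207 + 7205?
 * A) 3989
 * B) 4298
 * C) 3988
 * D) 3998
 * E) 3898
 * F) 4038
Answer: D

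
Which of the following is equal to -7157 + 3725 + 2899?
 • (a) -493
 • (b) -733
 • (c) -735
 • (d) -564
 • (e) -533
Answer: e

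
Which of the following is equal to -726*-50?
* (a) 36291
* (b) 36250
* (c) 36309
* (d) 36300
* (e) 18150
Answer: d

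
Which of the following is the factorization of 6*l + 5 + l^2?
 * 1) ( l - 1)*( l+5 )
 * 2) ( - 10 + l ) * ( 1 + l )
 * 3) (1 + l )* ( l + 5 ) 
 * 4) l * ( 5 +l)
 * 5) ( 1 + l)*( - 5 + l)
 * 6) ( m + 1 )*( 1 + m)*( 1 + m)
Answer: 3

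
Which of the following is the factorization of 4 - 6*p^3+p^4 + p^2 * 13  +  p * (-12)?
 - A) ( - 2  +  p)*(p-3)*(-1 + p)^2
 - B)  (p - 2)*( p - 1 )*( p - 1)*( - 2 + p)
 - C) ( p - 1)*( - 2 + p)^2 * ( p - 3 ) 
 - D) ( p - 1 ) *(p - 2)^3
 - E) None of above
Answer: B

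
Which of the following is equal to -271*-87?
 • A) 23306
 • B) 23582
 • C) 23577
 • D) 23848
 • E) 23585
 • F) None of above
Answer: C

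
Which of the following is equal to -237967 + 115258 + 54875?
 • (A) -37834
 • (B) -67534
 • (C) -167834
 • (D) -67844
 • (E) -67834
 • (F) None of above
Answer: E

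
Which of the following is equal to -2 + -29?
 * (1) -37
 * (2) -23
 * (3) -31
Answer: 3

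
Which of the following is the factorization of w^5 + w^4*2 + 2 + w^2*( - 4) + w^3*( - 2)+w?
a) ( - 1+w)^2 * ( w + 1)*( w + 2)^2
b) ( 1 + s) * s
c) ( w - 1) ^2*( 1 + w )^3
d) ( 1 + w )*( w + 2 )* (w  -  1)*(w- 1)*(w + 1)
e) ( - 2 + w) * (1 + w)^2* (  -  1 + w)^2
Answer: d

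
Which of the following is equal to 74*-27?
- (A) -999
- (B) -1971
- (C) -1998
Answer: C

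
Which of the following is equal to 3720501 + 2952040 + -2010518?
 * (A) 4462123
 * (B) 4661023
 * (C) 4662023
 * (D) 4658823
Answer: C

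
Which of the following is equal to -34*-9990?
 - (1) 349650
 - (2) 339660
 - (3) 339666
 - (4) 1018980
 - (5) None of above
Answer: 2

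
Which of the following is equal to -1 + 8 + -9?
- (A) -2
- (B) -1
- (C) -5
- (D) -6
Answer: A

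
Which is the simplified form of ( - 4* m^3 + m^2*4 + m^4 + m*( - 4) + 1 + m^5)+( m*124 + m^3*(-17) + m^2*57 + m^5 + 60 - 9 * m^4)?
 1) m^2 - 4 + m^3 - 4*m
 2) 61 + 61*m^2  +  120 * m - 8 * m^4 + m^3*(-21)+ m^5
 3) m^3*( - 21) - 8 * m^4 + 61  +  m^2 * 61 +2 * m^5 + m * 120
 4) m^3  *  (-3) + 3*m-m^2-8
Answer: 3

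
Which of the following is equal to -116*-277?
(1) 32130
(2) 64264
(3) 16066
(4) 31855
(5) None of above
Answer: 5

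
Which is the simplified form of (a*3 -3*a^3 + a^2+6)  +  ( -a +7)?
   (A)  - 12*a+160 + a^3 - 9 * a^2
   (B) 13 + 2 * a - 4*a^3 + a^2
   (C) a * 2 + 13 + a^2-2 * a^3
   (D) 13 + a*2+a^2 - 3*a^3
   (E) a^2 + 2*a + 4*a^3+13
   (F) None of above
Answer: D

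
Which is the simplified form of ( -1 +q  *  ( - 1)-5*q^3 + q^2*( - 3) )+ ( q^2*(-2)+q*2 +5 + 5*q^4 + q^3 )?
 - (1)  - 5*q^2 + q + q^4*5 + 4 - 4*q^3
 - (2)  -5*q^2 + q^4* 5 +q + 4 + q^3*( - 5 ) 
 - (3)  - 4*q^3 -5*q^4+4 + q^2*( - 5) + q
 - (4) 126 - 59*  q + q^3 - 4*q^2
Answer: 1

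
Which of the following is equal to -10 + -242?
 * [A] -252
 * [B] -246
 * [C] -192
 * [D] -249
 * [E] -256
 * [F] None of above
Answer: A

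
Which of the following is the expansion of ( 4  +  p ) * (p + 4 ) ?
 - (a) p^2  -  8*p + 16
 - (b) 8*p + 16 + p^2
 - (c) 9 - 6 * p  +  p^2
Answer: b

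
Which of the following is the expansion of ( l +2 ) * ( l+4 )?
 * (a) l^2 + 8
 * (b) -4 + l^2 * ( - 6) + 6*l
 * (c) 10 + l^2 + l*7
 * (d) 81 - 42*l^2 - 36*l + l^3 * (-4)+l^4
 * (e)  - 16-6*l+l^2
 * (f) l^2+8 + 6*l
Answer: f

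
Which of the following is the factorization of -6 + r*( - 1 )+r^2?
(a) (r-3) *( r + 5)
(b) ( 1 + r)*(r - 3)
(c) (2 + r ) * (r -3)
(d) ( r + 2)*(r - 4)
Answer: c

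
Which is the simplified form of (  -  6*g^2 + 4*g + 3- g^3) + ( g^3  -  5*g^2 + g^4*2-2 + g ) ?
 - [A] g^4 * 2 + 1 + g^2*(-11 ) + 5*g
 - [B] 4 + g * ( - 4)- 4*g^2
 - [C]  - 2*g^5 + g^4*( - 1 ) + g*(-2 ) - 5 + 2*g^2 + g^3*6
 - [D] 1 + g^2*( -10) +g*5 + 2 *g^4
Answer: A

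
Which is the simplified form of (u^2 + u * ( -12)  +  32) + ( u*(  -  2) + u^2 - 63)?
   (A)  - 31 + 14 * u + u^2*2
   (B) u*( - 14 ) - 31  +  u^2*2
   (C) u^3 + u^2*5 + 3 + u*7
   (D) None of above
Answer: B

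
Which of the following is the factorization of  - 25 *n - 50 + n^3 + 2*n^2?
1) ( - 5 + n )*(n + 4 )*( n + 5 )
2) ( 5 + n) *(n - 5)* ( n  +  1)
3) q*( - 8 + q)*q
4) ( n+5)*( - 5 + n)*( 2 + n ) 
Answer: 4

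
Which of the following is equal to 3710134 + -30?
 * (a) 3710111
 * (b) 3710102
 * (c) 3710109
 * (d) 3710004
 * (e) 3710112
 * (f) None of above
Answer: f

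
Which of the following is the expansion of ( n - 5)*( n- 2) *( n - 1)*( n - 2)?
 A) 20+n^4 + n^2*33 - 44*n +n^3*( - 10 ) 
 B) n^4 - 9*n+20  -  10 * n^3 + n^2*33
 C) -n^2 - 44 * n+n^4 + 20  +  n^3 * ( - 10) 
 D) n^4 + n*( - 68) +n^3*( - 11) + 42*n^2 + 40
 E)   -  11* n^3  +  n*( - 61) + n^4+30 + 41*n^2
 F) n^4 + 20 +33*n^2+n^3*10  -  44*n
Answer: A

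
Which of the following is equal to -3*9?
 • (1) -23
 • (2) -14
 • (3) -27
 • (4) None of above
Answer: 3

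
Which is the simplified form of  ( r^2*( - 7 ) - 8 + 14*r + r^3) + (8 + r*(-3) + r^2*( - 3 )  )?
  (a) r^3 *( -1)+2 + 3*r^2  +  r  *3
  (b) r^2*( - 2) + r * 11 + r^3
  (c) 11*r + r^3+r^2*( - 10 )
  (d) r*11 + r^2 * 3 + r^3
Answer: c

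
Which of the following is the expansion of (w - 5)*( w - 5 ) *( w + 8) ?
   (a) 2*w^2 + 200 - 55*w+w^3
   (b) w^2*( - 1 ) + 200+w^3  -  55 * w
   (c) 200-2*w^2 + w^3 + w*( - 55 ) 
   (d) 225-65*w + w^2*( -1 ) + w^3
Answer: c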